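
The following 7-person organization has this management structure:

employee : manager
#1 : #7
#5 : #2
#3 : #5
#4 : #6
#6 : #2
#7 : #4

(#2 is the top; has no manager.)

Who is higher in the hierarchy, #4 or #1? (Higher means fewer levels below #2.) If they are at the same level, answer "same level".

#4

#4 is 2 levels below #2; #1 is 4. #4 is higher.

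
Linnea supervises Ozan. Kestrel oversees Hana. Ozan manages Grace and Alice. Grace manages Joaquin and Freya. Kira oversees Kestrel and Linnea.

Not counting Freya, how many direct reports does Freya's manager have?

Freya reports to Grace. Grace's other direct reports are Joaquin — 1 peer.

1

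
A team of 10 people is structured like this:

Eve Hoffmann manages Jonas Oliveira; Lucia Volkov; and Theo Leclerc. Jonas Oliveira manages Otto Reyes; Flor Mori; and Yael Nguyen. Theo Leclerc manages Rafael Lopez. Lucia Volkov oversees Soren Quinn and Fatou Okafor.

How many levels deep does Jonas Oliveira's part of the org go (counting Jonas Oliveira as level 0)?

1

The longest chain under Jonas Oliveira runs Jonas Oliveira → Yael Nguyen, which is 1 level below Jonas Oliveira.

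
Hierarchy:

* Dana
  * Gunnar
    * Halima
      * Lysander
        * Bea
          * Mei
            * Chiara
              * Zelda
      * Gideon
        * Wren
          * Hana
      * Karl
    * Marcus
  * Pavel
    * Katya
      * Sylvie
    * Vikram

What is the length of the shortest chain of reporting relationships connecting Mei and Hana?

Mei is 3 levels below Halima, and Hana is 3 levels below Halima (their lowest common manager). The shortest path runs up from Mei to Halima and back down to Hana: 3 + 3 = 6 links.

6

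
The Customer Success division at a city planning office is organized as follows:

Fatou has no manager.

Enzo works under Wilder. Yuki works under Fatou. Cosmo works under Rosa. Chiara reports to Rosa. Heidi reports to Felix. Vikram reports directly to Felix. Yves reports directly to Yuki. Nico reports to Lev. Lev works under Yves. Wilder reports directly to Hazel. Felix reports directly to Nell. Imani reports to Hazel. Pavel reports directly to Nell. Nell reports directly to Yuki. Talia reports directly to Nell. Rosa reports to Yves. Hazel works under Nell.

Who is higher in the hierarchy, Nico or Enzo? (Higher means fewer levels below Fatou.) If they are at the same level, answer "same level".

Nico

Nico is 4 levels below Fatou; Enzo is 5. Nico is higher.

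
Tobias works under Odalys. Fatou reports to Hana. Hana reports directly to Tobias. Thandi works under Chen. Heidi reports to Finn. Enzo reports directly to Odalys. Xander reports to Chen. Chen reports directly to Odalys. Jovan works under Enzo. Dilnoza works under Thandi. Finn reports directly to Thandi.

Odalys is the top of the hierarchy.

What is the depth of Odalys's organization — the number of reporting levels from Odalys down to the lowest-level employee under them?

The longest chain under Odalys runs Odalys → Chen → Thandi → Finn → Heidi, which is 4 levels below Odalys.

4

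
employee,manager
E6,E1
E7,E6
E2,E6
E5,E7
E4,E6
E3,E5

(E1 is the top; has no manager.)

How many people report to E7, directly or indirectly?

E7 directly manages E5. Under E5: E3 (1). That's 2 in total.

2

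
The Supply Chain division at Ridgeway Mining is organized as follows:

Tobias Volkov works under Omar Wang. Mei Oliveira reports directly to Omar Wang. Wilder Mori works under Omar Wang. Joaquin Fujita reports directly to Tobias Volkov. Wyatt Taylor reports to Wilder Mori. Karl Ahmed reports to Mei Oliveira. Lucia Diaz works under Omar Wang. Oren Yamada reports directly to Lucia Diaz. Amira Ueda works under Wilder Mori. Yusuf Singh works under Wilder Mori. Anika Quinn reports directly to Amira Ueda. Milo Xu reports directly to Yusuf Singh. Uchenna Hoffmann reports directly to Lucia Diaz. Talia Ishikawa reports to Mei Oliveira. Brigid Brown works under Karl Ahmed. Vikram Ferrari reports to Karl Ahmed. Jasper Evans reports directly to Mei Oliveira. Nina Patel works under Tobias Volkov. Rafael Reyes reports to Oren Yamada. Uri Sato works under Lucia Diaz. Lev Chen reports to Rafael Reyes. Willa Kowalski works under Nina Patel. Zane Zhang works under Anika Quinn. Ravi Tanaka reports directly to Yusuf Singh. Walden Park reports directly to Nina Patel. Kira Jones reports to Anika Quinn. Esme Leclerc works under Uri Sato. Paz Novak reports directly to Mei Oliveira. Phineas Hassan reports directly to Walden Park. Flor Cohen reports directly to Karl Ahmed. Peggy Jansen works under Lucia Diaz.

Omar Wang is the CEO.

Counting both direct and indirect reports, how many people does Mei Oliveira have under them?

Mei Oliveira directly manages Karl Ahmed, Talia Ishikawa, Jasper Evans, Paz Novak. Under Karl Ahmed: Flor Cohen, Vikram Ferrari, Brigid Brown (3). Talia Ishikawa has no reports. Jasper Evans has no reports. Paz Novak has no reports. So Mei Oliveira's organization is 4 direct reports plus everyone under them: 4 + 1 + 1 + 1 = 7.

7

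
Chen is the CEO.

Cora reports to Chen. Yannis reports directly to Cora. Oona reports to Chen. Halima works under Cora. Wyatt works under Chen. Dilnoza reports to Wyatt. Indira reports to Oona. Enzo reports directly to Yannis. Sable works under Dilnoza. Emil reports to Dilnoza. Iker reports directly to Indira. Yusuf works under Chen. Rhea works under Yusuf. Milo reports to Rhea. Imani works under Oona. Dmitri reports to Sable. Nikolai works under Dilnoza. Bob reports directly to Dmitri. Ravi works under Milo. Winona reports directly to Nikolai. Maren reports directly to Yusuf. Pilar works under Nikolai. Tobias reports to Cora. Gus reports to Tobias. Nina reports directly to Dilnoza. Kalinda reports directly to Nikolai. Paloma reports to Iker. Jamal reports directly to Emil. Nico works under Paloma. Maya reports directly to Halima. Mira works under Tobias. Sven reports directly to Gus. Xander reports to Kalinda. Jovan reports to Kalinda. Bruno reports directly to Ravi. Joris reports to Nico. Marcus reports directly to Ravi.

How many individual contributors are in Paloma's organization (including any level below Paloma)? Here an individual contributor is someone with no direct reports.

1

The only person in Paloma's organization with no one reporting to them is Joris. That is 1.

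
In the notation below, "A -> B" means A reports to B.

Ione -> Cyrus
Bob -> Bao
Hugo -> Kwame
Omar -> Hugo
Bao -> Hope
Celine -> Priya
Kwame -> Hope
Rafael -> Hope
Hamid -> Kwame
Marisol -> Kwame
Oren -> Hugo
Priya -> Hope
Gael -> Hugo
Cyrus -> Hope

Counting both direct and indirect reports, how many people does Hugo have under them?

3

Hugo directly manages Oren, Omar, Gael. Oren has no reports. Omar has no reports. Gael has no reports. So Hugo's organization is 3 direct reports plus everyone under them: 1 + 1 + 1 = 3.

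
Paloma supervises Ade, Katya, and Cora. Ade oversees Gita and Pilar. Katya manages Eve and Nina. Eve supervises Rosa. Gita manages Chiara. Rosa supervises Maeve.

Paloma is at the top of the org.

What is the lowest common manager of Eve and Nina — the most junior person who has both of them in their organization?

Katya

Eve's chain of managers is Katya, Paloma. Nina's chain of managers is Katya, Paloma. The first manager that appears in both chains is Katya.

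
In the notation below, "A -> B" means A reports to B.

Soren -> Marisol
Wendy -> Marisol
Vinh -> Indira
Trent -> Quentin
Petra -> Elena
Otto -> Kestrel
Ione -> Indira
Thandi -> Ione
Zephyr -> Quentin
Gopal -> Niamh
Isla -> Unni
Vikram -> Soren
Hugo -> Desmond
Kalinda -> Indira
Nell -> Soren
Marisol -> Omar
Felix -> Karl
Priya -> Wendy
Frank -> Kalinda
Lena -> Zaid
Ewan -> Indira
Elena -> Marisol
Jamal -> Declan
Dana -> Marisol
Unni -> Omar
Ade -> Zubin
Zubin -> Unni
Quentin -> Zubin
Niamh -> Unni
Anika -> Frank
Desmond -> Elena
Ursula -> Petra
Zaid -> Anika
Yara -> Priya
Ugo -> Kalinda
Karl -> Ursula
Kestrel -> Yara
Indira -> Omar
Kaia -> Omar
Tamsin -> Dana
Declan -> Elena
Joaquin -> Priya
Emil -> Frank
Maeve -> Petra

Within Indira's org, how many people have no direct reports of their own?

The people in Indira's organization with no one reporting to them are Thandi, Ewan, Vinh, Ugo, Emil, Lena. That is 6.

6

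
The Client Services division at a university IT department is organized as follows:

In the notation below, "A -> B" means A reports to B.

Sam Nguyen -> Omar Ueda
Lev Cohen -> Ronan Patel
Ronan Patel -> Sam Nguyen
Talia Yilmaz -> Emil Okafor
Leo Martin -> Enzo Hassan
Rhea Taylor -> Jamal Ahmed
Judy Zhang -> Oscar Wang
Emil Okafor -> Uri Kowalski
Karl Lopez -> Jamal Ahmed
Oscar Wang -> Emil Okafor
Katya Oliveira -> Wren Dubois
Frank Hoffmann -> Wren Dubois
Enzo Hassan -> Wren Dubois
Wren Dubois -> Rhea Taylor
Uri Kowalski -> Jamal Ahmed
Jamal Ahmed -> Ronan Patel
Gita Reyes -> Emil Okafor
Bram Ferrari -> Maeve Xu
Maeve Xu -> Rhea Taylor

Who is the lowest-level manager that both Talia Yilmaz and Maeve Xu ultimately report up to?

Jamal Ahmed

Talia Yilmaz's chain of managers is Emil Okafor, Uri Kowalski, Jamal Ahmed, Ronan Patel, Sam Nguyen, Omar Ueda. Maeve Xu's chain of managers is Rhea Taylor, Jamal Ahmed, Ronan Patel, Sam Nguyen, Omar Ueda. The first manager that appears in both chains is Jamal Ahmed.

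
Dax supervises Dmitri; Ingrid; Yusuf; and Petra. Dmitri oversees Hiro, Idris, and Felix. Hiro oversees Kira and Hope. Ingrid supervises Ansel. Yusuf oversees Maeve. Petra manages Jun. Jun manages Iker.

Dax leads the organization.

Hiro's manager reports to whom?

Dax

Hiro reports to Dmitri, and Dmitri reports to Dax. So Hiro's skip-level manager is Dax.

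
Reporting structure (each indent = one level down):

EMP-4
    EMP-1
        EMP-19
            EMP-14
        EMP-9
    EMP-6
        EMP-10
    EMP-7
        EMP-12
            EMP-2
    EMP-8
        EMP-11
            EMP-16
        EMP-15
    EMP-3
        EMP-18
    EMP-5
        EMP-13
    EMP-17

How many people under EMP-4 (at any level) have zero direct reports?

The people in EMP-4's organization with no one reporting to them are EMP-17, EMP-13, EMP-18, EMP-15, EMP-16, EMP-2, EMP-10, EMP-9, EMP-14. That is 9.

9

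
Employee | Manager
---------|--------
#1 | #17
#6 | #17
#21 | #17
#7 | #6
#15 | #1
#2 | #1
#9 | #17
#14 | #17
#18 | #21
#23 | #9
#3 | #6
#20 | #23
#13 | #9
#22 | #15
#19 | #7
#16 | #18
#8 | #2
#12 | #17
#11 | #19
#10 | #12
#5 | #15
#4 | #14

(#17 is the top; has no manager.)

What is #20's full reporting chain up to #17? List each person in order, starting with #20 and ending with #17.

#20 reports to #23. #23 reports to #9. #9 reports to #17. #17 is at the top.

#20 -> #23 -> #9 -> #17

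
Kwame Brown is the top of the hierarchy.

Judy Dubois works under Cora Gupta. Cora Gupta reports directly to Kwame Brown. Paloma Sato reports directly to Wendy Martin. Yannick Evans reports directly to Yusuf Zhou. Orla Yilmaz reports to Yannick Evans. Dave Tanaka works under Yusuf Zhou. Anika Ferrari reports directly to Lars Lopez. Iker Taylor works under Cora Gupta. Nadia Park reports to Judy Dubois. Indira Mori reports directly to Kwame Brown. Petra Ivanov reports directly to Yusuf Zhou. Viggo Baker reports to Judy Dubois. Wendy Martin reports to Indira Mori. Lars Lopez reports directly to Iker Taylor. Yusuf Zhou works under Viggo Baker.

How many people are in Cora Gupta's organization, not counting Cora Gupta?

11

Cora Gupta directly manages Iker Taylor, Judy Dubois. Under Iker Taylor: Lars Lopez, Anika Ferrari (2). Under Judy Dubois: Nadia Park, Viggo Baker, Yusuf Zhou, Dave Tanaka, Yannick Evans, Orla Yilmaz, Petra Ivanov (7). So Cora Gupta's organization is 2 direct reports plus everyone under them: 3 + 8 = 11.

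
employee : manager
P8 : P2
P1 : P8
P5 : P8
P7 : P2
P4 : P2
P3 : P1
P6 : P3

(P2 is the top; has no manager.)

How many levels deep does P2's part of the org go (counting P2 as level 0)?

The longest chain under P2 runs P2 → P8 → P1 → P3 → P6, which is 4 levels below P2.

4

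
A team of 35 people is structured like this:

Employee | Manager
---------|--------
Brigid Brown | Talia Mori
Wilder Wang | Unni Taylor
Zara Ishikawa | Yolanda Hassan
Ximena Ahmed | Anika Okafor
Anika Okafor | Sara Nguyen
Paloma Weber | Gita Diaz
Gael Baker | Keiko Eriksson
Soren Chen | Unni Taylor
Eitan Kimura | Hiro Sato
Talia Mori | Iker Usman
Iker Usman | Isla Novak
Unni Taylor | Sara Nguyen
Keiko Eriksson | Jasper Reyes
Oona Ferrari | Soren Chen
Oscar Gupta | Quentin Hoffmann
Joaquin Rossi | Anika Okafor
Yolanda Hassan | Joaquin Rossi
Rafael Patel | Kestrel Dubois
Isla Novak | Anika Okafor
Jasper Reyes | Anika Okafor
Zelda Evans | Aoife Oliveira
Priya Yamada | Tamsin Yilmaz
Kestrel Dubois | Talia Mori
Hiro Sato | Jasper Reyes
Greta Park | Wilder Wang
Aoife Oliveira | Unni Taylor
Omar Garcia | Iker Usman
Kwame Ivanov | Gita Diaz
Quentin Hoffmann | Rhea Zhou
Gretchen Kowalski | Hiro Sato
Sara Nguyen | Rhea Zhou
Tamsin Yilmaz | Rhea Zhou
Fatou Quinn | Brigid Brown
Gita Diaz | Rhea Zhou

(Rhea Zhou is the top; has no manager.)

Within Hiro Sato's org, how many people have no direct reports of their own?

The people in Hiro Sato's organization with no one reporting to them are Gretchen Kowalski, Eitan Kimura. That is 2.

2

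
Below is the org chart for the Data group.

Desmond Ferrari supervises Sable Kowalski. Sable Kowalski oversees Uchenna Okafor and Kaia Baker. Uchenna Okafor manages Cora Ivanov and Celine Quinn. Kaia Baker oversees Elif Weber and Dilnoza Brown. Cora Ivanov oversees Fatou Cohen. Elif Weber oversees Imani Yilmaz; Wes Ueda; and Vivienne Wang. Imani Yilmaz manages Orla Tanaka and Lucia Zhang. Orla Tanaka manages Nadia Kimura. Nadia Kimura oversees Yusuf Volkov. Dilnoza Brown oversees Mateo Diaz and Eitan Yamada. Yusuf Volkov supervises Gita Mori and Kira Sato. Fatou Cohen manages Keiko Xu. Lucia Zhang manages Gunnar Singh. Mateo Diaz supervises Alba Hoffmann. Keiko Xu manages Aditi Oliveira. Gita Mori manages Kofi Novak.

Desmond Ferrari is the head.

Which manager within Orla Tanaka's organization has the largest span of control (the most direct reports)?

Direct-report counts within Orla Tanaka's organization: Orla Tanaka has 1; Nadia Kimura has 1; Yusuf Volkov has 2; Gita Mori has 1. The largest is 2, held by Yusuf Volkov.

Yusuf Volkov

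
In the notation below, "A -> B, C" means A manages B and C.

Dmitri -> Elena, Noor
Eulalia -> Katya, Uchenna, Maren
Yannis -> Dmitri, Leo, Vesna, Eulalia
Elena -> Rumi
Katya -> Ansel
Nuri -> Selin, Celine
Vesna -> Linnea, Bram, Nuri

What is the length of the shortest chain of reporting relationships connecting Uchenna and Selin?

Uchenna is 2 levels below Yannis, and Selin is 3 levels below Yannis (their lowest common manager). The shortest path runs up from Uchenna to Yannis and back down to Selin: 2 + 3 = 5 links.

5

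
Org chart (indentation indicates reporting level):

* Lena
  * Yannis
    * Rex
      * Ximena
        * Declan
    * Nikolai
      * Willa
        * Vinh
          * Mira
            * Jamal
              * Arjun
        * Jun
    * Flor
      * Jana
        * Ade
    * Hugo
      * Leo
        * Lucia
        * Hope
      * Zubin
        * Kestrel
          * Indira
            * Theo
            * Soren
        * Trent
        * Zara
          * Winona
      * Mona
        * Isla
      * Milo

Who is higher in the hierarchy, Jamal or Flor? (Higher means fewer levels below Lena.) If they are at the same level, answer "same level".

Flor

Jamal is 6 levels below Lena; Flor is 2. Flor is higher.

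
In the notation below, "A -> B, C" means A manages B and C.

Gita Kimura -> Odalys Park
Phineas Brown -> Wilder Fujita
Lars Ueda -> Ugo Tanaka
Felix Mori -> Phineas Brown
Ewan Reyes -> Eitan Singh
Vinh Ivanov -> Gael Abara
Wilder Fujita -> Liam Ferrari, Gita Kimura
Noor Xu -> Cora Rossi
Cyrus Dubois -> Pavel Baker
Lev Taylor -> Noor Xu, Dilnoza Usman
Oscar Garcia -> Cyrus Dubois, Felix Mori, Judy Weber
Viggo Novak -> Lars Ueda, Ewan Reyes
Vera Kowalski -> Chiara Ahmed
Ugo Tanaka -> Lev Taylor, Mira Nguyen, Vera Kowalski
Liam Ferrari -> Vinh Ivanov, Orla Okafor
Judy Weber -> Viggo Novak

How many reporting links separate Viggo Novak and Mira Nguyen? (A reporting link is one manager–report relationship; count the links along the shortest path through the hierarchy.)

Mira Nguyen is in Viggo Novak's organization: the chain from Mira Nguyen up to Viggo Novak is Mira Nguyen → Ugo Tanaka → Lars Ueda → Viggo Novak, which is 3 links.

3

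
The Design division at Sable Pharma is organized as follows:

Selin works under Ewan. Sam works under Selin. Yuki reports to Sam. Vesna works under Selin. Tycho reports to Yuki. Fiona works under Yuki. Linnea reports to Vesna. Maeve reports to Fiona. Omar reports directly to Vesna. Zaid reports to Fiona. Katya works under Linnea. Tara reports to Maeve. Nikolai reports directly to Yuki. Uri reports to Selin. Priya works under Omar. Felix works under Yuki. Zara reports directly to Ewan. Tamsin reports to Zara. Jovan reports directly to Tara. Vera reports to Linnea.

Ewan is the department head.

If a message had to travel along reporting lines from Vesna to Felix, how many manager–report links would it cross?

Vesna is 1 level below Selin, and Felix is 3 levels below Selin (their lowest common manager). The shortest path runs up from Vesna to Selin and back down to Felix: 1 + 3 = 4 links.

4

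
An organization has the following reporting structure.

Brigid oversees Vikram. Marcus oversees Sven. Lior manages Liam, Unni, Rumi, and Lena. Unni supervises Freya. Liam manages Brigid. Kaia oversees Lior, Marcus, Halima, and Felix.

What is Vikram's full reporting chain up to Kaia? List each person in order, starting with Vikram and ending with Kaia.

Vikram -> Brigid -> Liam -> Lior -> Kaia

Vikram reports to Brigid. Brigid reports to Liam. Liam reports to Lior. Lior reports to Kaia. Kaia is at the top.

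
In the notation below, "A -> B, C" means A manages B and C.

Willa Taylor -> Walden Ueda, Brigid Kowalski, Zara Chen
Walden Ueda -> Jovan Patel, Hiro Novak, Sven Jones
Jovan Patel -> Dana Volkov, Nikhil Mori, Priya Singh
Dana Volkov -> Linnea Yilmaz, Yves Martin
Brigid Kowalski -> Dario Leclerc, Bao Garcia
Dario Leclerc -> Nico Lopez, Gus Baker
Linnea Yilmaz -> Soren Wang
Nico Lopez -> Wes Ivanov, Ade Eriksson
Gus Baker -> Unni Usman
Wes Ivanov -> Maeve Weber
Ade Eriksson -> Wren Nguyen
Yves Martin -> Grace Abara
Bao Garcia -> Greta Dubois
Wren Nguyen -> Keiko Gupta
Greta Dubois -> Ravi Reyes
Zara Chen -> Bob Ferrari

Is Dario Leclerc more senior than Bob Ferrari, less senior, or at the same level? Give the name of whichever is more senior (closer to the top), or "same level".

Both Dario Leclerc and Bob Ferrari are 2 levels below Willa Taylor.

same level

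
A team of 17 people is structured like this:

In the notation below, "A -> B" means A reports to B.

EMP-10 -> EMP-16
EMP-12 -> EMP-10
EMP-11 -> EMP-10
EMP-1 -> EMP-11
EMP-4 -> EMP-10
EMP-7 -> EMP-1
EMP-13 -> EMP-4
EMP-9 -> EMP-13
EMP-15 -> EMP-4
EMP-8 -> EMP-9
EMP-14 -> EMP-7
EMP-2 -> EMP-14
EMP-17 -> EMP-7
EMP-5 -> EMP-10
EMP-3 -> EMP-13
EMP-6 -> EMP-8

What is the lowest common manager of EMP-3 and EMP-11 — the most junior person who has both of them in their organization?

EMP-10

EMP-3's chain of managers is EMP-13, EMP-4, EMP-10, EMP-16. EMP-11's chain of managers is EMP-10, EMP-16. The first manager that appears in both chains is EMP-10.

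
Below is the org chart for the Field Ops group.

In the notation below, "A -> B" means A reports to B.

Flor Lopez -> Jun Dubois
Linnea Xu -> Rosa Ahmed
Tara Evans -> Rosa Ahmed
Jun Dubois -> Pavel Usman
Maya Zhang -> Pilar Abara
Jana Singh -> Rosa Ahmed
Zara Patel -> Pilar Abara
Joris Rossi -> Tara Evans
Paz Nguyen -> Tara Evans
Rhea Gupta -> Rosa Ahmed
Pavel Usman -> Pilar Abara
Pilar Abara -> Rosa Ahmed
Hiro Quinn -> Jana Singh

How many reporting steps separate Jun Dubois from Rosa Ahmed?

3

Chain from Jun Dubois up to Rosa Ahmed: Jun Dubois → Pavel Usman → Pilar Abara → Rosa Ahmed. That is 3 steps up, so Jun Dubois is 3 levels below Rosa Ahmed.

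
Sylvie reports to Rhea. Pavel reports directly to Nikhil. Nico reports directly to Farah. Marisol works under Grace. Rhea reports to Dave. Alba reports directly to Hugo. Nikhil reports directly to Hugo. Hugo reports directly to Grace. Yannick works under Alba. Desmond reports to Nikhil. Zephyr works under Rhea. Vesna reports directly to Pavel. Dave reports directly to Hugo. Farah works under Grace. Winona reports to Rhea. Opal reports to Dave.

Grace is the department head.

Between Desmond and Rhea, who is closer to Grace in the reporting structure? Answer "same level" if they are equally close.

same level

Both Desmond and Rhea are 3 levels below Grace.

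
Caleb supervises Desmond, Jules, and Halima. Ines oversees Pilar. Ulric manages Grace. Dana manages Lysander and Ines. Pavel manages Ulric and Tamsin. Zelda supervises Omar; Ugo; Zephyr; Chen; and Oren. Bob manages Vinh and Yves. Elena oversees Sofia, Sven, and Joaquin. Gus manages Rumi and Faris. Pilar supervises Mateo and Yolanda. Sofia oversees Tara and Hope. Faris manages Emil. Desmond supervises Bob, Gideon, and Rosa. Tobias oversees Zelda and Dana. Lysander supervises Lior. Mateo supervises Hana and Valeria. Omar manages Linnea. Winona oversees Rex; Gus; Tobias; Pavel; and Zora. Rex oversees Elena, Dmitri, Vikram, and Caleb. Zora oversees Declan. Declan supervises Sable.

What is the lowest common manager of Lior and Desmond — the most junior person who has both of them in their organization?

Lior's chain of managers is Lysander, Dana, Tobias, Winona. Desmond's chain of managers is Caleb, Rex, Winona. The first manager that appears in both chains is Winona.

Winona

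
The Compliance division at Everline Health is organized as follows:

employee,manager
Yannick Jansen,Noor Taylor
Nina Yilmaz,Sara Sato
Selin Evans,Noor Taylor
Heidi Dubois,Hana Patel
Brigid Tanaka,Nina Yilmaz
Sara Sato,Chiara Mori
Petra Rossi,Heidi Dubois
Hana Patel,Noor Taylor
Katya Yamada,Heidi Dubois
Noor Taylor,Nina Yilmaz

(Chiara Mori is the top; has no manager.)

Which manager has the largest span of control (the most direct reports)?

Noor Taylor

Direct-report counts: Chiara Mori has 1; Sara Sato has 1; Nina Yilmaz has 2; Noor Taylor has 3; Hana Patel has 1; Heidi Dubois has 2. The largest is 3, held by Noor Taylor.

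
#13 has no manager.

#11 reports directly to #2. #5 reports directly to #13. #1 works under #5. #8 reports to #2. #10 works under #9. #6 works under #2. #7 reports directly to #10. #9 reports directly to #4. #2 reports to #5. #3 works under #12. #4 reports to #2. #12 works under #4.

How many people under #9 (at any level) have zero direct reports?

1

The only person in #9's organization with no one reporting to them is #7. That is 1.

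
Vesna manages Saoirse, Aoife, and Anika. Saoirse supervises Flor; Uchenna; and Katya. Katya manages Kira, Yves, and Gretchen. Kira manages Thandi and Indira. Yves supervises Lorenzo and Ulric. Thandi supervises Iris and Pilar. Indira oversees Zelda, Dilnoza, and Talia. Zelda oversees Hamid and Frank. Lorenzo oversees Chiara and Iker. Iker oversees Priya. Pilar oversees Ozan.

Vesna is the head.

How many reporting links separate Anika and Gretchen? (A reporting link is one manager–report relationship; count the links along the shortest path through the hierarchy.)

Anika is 1 level below Vesna, and Gretchen is 3 levels below Vesna (their lowest common manager). The shortest path runs up from Anika to Vesna and back down to Gretchen: 1 + 3 = 4 links.

4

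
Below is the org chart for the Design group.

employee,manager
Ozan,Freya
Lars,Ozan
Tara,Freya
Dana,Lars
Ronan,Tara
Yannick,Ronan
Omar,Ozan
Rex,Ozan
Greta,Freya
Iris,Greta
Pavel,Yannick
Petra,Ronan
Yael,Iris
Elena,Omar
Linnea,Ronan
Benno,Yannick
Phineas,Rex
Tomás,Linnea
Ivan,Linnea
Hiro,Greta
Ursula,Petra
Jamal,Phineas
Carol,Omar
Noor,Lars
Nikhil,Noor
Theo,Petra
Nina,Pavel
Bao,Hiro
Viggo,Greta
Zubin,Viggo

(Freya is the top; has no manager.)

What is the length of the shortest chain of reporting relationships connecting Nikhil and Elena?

5

Nikhil is 3 levels below Ozan, and Elena is 2 levels below Ozan (their lowest common manager). The shortest path runs up from Nikhil to Ozan and back down to Elena: 3 + 2 = 5 links.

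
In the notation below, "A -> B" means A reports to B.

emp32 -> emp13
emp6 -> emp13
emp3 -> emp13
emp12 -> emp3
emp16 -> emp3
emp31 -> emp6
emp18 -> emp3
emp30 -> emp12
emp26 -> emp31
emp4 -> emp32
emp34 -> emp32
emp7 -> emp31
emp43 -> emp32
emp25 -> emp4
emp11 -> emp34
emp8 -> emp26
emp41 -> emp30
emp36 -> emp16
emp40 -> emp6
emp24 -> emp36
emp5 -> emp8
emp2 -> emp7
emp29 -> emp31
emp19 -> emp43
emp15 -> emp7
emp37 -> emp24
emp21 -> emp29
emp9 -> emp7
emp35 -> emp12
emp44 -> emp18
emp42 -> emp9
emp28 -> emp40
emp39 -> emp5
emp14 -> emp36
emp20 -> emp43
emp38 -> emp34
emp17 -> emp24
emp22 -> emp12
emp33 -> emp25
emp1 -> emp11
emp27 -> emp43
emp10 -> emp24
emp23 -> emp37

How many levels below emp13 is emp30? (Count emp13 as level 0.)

Chain from emp30 up to emp13: emp30 → emp12 → emp3 → emp13. That is 3 steps up, so emp30 is 3 levels below emp13.

3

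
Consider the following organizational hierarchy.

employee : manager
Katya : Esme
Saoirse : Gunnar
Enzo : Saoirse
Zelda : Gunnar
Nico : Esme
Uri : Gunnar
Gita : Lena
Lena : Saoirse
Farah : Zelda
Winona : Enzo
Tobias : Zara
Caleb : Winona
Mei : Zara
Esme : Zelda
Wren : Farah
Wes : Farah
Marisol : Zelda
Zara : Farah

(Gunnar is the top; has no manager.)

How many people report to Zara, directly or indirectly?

2

Zara directly manages Tobias, Mei. Tobias has no reports. Mei has no reports. So Zara's organization is 2 direct reports plus everyone under them: 1 + 1 = 2.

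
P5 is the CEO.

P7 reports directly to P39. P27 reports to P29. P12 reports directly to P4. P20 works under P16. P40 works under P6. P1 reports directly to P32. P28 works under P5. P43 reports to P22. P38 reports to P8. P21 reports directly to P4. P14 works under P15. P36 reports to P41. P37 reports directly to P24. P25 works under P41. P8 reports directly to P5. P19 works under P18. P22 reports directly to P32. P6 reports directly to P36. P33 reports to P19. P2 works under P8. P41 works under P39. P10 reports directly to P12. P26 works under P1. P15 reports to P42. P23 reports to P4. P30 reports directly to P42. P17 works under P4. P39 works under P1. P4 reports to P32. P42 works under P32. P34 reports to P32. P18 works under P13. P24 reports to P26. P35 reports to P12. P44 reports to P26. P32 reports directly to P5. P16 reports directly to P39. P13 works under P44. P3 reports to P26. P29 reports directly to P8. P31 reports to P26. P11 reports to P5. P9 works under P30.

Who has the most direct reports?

Direct-report counts: P5 has 4; P8 has 3; P29 has 1; P32 has 5; P22 has 1; P1 has 2; P26 has 4; P24 has 1; P44 has 1; P13 has 1; P18 has 1; P19 has 1; P39 has 3; P16 has 1; P41 has 2; P36 has 1; P6 has 1; P42 has 2; P30 has 1; P15 has 1; P4 has 4; P12 has 2. The largest is 5, held by P32.

P32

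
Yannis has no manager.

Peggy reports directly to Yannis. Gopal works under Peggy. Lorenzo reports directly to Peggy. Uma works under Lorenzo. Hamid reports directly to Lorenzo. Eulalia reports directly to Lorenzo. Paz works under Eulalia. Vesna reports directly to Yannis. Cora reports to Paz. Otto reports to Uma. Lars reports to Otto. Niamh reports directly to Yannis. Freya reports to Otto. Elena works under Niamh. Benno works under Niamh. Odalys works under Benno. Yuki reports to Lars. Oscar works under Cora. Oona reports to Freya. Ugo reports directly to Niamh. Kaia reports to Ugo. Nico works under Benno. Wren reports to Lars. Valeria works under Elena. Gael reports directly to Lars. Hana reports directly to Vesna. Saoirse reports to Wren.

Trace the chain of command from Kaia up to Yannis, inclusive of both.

Kaia -> Ugo -> Niamh -> Yannis

Kaia reports to Ugo. Ugo reports to Niamh. Niamh reports to Yannis. Yannis is at the top.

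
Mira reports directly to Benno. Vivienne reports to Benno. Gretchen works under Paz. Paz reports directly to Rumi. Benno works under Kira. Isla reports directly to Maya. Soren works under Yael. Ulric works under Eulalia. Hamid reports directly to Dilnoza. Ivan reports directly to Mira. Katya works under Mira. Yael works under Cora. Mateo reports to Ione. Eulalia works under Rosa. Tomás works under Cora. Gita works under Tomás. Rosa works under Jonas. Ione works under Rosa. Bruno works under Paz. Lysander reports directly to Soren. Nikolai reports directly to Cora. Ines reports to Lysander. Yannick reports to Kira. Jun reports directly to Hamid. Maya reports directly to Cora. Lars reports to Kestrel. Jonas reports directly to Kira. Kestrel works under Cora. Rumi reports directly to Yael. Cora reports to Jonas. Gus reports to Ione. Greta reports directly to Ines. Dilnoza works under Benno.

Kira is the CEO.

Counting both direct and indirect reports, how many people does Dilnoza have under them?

2

Dilnoza directly manages Hamid. Under Hamid: Jun (1). That's 2 in total.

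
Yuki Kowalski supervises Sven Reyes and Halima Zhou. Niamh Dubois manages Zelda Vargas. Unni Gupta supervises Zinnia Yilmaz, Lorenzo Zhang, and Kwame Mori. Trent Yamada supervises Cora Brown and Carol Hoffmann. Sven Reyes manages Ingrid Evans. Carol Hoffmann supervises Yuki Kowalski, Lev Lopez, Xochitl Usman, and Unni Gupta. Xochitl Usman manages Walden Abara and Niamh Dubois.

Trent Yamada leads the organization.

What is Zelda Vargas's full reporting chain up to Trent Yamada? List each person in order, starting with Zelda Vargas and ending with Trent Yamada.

Zelda Vargas -> Niamh Dubois -> Xochitl Usman -> Carol Hoffmann -> Trent Yamada

Zelda Vargas reports to Niamh Dubois. Niamh Dubois reports to Xochitl Usman. Xochitl Usman reports to Carol Hoffmann. Carol Hoffmann reports to Trent Yamada. Trent Yamada is at the top.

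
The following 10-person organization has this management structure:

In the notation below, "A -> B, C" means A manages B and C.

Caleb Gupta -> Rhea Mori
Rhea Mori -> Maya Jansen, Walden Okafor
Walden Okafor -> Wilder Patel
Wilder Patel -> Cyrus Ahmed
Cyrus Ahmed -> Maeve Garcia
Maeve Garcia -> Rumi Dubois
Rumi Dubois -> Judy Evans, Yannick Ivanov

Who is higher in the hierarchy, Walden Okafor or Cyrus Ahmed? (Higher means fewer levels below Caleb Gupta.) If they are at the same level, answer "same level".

Walden Okafor

Walden Okafor is 2 levels below Caleb Gupta; Cyrus Ahmed is 4. Walden Okafor is higher.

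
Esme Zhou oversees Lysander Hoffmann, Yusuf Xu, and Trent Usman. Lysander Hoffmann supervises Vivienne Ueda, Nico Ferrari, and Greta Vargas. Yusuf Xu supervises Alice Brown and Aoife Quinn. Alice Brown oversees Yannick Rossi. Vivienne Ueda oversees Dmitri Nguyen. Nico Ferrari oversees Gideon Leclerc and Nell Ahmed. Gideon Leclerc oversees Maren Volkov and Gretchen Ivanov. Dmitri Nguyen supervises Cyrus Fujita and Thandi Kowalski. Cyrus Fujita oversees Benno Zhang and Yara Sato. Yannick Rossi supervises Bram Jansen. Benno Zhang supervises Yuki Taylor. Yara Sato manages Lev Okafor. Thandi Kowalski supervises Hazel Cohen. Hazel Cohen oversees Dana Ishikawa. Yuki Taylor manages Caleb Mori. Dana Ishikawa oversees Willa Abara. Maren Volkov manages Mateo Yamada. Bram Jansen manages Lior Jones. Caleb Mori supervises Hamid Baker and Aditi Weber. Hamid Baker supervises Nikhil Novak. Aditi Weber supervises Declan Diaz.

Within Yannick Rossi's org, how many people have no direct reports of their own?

1

The only person in Yannick Rossi's organization with no one reporting to them is Lior Jones. That is 1.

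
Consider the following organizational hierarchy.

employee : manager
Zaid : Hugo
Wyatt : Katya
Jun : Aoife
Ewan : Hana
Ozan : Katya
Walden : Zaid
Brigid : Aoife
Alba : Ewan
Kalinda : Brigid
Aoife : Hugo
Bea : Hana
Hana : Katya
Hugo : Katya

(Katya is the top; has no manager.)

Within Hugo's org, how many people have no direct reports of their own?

3

The people in Hugo's organization with no one reporting to them are Walden, Jun, Kalinda. That is 3.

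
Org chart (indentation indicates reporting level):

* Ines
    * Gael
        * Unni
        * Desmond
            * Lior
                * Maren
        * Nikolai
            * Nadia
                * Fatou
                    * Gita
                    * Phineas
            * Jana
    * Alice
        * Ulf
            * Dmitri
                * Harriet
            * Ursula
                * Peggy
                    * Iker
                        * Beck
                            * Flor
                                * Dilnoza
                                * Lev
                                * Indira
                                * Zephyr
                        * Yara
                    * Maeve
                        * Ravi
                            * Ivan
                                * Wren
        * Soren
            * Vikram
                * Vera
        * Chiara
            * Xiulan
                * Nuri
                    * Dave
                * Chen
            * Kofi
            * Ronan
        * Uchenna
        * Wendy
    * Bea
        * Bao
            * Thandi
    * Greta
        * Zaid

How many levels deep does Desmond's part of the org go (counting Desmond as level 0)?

2

The longest chain under Desmond runs Desmond → Lior → Maren, which is 2 levels below Desmond.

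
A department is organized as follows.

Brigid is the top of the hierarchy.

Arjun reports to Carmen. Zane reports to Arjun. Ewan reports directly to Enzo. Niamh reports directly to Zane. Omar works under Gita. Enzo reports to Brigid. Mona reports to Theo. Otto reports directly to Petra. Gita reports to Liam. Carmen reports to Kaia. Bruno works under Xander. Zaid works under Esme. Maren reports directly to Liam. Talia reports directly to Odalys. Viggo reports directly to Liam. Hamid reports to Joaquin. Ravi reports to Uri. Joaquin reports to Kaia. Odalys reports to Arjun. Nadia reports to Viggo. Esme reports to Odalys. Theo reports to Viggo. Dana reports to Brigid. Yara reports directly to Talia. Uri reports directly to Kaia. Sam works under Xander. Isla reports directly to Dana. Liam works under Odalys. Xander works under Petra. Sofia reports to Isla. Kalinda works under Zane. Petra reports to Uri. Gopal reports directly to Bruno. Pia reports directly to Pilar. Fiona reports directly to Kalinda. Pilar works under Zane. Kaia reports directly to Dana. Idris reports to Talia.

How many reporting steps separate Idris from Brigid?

Chain from Idris up to Brigid: Idris → Talia → Odalys → Arjun → Carmen → Kaia → Dana → Brigid. That is 7 steps up, so Idris is 7 levels below Brigid.

7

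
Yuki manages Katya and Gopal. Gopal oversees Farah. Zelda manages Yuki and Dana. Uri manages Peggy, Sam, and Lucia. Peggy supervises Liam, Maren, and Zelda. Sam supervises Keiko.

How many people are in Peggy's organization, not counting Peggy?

8

Peggy directly manages Liam, Maren, Zelda. Liam has no reports. Maren has no reports. Under Zelda: Dana, Yuki, Gopal, Farah, Katya (5). So Peggy's organization is 3 direct reports plus everyone under them: 1 + 1 + 6 = 8.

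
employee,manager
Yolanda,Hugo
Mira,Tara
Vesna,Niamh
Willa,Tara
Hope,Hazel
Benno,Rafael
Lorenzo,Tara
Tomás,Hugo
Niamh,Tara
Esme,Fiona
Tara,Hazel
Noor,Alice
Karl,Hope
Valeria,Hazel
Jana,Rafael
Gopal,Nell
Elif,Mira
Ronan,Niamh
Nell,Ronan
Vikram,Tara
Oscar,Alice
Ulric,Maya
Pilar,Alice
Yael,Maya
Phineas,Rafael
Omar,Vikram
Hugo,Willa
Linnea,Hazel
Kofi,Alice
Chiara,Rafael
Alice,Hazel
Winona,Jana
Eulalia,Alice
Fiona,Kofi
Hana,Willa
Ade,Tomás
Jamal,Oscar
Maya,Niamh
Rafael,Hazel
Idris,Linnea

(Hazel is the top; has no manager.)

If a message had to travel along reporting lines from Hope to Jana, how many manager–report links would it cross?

Hope is 1 level below Hazel, and Jana is 2 levels below Hazel (their lowest common manager). The shortest path runs up from Hope to Hazel and back down to Jana: 1 + 2 = 3 links.

3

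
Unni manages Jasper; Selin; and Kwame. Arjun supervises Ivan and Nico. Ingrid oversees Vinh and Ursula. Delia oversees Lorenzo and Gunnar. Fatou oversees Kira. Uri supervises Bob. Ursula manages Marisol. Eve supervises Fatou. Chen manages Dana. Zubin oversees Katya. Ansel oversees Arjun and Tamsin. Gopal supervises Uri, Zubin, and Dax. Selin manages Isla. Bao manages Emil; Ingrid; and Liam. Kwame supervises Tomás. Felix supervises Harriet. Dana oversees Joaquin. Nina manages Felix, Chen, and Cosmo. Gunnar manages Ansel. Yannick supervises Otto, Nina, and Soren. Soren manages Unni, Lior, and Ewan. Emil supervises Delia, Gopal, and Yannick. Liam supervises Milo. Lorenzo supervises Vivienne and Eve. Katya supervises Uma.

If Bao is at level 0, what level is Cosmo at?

Chain from Cosmo up to Bao: Cosmo → Nina → Yannick → Emil → Bao. That is 4 steps up, so Cosmo is 4 levels below Bao.

4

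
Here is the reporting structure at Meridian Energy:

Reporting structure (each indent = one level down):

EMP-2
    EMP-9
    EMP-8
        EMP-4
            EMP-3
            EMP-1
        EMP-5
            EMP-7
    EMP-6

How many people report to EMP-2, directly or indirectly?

EMP-2 directly manages EMP-9, EMP-8, EMP-6. EMP-9 has no reports. Under EMP-8: EMP-5, EMP-7, EMP-4, EMP-1, EMP-3 (5). EMP-6 has no reports. So EMP-2's organization is 3 direct reports plus everyone under them: 1 + 6 + 1 = 8.

8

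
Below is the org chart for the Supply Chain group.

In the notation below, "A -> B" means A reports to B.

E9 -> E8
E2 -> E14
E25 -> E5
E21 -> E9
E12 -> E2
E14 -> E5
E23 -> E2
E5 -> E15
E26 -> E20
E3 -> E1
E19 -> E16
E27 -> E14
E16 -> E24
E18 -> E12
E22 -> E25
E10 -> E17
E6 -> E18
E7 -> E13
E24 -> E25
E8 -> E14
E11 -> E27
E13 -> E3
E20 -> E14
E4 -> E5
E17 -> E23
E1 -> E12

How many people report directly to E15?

E15 directly manages E5. That is 1 direct report.

1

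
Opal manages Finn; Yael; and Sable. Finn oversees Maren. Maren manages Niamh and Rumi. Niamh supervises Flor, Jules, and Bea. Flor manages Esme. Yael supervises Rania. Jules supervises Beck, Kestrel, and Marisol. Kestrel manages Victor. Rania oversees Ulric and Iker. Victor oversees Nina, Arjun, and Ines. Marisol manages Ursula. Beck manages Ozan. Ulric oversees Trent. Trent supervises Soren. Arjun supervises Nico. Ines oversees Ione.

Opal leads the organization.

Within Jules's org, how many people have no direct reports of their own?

5

The people in Jules's organization with no one reporting to them are Ozan, Ursula, Ione, Nico, Nina. That is 5.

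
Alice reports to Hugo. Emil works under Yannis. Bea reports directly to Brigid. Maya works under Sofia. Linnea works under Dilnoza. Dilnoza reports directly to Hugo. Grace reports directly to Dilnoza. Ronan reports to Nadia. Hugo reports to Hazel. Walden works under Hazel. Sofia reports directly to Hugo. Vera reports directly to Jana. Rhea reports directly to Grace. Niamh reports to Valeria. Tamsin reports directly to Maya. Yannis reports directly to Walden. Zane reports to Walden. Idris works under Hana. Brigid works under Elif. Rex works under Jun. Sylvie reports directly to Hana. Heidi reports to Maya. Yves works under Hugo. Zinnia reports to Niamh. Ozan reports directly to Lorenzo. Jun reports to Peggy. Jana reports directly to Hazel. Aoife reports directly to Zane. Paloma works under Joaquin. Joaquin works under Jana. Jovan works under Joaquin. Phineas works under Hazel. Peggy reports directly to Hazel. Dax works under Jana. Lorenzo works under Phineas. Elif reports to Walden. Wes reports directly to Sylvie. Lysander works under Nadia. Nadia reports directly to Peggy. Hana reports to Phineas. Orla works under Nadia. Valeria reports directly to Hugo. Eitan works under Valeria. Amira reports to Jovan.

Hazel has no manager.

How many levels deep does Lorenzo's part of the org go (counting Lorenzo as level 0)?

The longest chain under Lorenzo runs Lorenzo → Ozan, which is 1 level below Lorenzo.

1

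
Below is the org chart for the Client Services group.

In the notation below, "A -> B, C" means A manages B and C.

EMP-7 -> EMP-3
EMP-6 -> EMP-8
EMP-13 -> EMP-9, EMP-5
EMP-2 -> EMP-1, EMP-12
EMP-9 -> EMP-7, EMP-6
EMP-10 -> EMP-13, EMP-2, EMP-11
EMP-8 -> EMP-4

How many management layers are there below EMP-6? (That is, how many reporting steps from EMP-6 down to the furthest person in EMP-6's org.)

2

The longest chain under EMP-6 runs EMP-6 → EMP-8 → EMP-4, which is 2 levels below EMP-6.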